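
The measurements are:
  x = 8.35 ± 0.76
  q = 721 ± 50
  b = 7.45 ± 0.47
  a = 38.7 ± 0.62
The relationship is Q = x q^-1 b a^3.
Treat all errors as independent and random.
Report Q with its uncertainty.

5000 ± 696

Products/powers → add relative errors in quadrature, weighted by exponent:
  (1·δx/x)² = (1×0.0910)² = 0.00828;  (-1·δq/q)² = (-1×0.0693)² = 0.00481;  (1·δb/b)² = (1×0.0631)² = 0.00398;  (3·δa/a)² = (3×0.0160)² = 0.00231
δQ/Q = √(0.0194) = 0.139
Q = 5000, so δQ = 0.139 × 5000 = 696.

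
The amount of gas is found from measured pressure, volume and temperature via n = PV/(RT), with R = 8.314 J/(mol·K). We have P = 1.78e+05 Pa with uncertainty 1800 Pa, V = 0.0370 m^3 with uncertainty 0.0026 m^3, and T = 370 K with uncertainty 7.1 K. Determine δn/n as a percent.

Each factor contributes (exponent × relative error)² to (δn/n)²:
  (1·δP/P)² = (1×0.0101)² = 0.000102;  (1·δV/V)² = (1×0.0703)² = 0.00494;  (-1·δT/T)² = (-1×0.0192)² = 0.000368
δn/n = √(0.00541) = 0.0735

7.35%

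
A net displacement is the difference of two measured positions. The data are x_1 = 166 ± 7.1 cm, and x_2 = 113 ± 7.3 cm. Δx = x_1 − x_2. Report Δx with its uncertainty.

Sums and differences: (δΔx)² = Σ (cᵢ δxᵢ)².
  (δx_1)² = 50.4;  (δx_2)² = 53.3
δΔx = √(104) = 10.2 cm
Δx = 53.0 cm.

53.0 ± 10.2 cm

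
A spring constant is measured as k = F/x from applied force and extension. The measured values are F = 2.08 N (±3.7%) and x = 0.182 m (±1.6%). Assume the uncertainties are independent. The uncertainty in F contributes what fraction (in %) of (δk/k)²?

84.2%

(δk/k)² = (1·δF/F)² + (-1·δx/x)²
  F term: (1×0.0370)² = 0.00137
  x term: (-1×0.0160)² = 0.000256
Total = 0.00163. Share from F = 0.00137/0.00163 = 0.842.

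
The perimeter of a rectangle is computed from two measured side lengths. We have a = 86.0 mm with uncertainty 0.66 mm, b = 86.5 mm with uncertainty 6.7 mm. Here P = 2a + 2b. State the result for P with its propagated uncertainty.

Absolute uncertainties add in quadrature for a linear combination:
  (2·δa)² = 1.74;  (2·δb)² = 180
δP = √(181) = 13.5 mm
P = 345 mm.

345 ± 13.5 mm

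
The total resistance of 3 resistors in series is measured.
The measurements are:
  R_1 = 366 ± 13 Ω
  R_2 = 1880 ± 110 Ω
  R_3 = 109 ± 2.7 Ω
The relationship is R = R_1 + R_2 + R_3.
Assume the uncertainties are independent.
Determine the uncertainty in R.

111 Ω

Absolute uncertainties add in quadrature for a linear combination:
  (δR_1)² = 169;  (δR_2)² = 12100;  (δR_3)² = 7.29
δR = √(12300) = 111 Ω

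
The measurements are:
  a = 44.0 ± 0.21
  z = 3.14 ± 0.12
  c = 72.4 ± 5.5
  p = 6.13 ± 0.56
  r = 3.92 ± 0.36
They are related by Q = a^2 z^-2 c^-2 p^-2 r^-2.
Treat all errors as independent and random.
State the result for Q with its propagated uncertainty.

(6.49 ± 2.01) × 10^-5

Since Q is a product/quotient, work with relative uncertainties:
  (2·δa/a)² = (2×0.00477)² = 9.11e-05;  (-2·δz/z)² = (-2×0.0382)² = 0.00584;  (-2·δc/c)² = (-2×0.0760)² = 0.0231;  (-2·δp/p)² = (-2×0.0914)² = 0.0334;  (-2·δr/r)² = (-2×0.0918)² = 0.0337
δQ/Q = √(0.0961) = 0.310
Q = 6.49e-05, so δQ = 0.310 × 6.49e-05 = 2.01e-05.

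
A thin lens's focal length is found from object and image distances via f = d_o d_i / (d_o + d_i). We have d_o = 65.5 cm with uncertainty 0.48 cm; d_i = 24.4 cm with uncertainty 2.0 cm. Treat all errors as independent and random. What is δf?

1.06 cm

∂f/∂d_o = (d_i/(d_o+d_i))² = 0.0737;  ∂f/∂d_i = (d_o/(d_o+d_i))² = 0.531
δf = √((∂f/∂d_o · δd_o)² + (∂f/∂d_i · δd_i)²) = √(0.00125 + 1.13) = 1.06 cm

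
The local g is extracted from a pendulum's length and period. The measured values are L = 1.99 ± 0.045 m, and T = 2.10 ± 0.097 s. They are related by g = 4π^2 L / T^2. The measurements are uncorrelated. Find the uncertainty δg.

1.69 m/s^2

Each factor contributes (exponent × relative error)² to (δg/g)²:
  (1·δL/L)² = (1×0.0226)² = 0.000511;  (-2·δT/T)² = (-2×0.0462)² = 0.00853
δg/g = √(0.00905) = 0.0951
g = 17.8 m/s^2, so δg = 0.0951 × 17.8 = 1.69 m/s^2.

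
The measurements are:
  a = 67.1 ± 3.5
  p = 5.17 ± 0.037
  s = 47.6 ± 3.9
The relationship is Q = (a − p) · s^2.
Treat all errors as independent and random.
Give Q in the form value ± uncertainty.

(1.40 ± 0.243) × 10^5

Let u = a − p = 61.9. δu = √(δa² + δp²) = √(12.2 + 0.00137) = 3.50, so δu/u = 0.0565.
Q is then a monomial in u, s:
δQ/Q = √((δu/u)² + (2·δs/s)²) = √(0.00319 + 0.0269) = 0.173
Q = 1.4e+05, so δQ = 0.173 × 1.4e+05 = 24300.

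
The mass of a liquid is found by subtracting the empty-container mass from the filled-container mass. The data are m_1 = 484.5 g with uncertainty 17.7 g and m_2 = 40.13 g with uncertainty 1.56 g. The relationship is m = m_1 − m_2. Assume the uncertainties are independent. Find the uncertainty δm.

For a sum/difference, combine absolute errors in quadrature:
  (δm_1)² = 313;  (δm_2)² = 2.43
δm = √(316) = 17.8 g

17.8 g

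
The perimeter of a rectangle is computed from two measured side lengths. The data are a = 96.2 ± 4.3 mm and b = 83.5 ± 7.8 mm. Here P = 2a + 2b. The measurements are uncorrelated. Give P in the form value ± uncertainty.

359 ± 17.8 mm

P is a linear combination, so absolute uncertainties add in quadrature:
  (2·δa)² = 74.0;  (2·δb)² = 243
δP = √(317) = 17.8 mm
P = 359 mm.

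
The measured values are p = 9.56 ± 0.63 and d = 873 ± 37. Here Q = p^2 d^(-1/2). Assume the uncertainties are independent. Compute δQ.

0.413

Since Q is a product/quotient, work with relative uncertainties:
  (2·δp/p)² = (2×0.0659)² = 0.0174;  (−½·δd/d)² = (-0.5×0.0424)² = 0.000449
δQ/Q = √(0.0178) = 0.133
Q = 3.09, so δQ = 0.133 × 3.09 = 0.413.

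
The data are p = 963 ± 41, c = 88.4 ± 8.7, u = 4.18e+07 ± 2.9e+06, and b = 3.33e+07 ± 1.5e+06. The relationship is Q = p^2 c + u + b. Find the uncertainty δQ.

Let w = p^2·c = 8.2e+07. δw/w = √((2·δp/p)² + (1·δc/c)²) = √(0.00725 + 0.00969) = 0.130, so δw = 1.07e+07.
Q = w + u + b: δQ = √(δw² + δu² + δb²) = √(1.14e+14 + 8.41e+12 + 2.25e+12) = 1.12e+07

1.12e+07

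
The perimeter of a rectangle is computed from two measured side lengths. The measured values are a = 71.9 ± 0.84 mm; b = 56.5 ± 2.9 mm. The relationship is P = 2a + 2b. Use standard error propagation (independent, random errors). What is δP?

Each term contributes (cᵢ δxᵢ)² to (δP)²:
  (2·δa)² = 2.82;  (2·δb)² = 33.6
δP = √(36.5) = 6.04 mm

6.04 mm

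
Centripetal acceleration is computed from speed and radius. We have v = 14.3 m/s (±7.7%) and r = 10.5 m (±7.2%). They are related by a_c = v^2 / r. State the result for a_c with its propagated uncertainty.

Relative error in a monomial: (δa_c/a_c)² = Σ (nᵢ · δxᵢ/xᵢ)².
  (2·δv/v)² = (2×0.0770)² = 0.0237;  (-1·δr/r)² = (-1×0.0720)² = 0.00518
δa_c/a_c = √(0.0289) = 0.170
a_c = 19.5 m/s^2, so δa_c = 0.170 × 19.5 = 3.31 m/s^2.

19.5 ± 3.31 m/s^2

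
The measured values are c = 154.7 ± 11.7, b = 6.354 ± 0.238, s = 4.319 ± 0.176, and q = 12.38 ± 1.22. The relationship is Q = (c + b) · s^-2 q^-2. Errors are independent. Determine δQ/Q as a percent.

Let u = c + b = 161.1. δu = √(δc² + δb²) = √(137 + 0.0566) = 11.7, so δu/u = 0.0727.
Q is then a monomial in u, s, q:
δQ/Q = √((δu/u)² + (-2·δs/s)² + (-2·δq/q)²) = √(0.00528 + 0.00664 + 0.0388) = 0.225

22.5%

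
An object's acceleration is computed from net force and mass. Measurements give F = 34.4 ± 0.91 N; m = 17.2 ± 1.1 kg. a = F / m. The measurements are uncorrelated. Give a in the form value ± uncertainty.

2.00 ± 0.138 m/s^2

Since a is a product/quotient, work with relative uncertainties:
  (1·δF/F)² = (1×0.0265)² = 0.000700;  (-1·δm/m)² = (-1×0.0640)² = 0.00409
δa/a = √(0.00479) = 0.0692
a = 2.00 m/s^2, so δa = 0.0692 × 2.00 = 0.138 m/s^2.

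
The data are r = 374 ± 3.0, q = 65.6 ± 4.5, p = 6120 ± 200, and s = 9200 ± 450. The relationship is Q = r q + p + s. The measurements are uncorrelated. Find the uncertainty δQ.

Let w = r·q = 24500. δw/w = √((1·δr/r)² + (1·δq/q)²) = √(6.43e-05 + 0.00471) = 0.0691, so δw = 1690.
Q = w + p + s: δQ = √(δw² + δp² + δs²) = √(2.87e+06 + 40000 + 2.02e+05) = 1760

1760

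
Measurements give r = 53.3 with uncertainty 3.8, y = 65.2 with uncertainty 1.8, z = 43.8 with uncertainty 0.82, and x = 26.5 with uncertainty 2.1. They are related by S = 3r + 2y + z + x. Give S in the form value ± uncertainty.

361 ± 12.2

For a sum/difference, combine absolute errors in quadrature:
  (3·δr)² = 130;  (2·δy)² = 13.0;  (δz)² = 0.672;  (δx)² = 4.41
δS = √(148) = 12.2
S = 361.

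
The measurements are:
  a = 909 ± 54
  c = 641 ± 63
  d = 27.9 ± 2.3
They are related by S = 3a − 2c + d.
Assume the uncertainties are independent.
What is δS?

Each term contributes (cᵢ δxᵢ)² to (δS)²:
  (3·δa)² = 26200;  (2·δc)² = 15900;  (δd)² = 5.29
δS = √(42100) = 205

205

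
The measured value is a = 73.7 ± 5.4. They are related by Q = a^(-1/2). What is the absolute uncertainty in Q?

Q ∝ a^(-1/2), so δQ/Q = |−½| · δa/a = 0.5 × 0.0733 = 0.0366.
Q = 0.116, so δQ = 0.0366 × 0.116 = 0.00427.

0.00427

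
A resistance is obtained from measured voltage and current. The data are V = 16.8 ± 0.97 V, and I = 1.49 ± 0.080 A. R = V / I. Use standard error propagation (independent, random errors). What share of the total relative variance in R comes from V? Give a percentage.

(δR/R)² = (1·δV/V)² + (-1·δI/I)²
  V term: (1×0.0577)² = 0.00333
  I term: (-1×0.0537)² = 0.00288
Total = 0.00622. Share from V = 0.00333/0.00622 = 0.536.

53.6%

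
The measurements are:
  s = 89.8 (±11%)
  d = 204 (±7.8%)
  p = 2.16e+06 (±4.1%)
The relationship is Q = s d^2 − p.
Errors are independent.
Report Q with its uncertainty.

(1.58 ± 0.719) × 10^6

Let w = s·d^2 = 3.74e+06. δw/w = √((1·δs/s)² + (2·δd/d)²) = √(0.0121 + 0.0243) = 0.191, so δw = 7.13e+05.
Q = w − p: δQ = √(δw² + δp²) = √(5.09e+11 + 7.84e+09) = 7.19e+05
Q = 1.58e+06.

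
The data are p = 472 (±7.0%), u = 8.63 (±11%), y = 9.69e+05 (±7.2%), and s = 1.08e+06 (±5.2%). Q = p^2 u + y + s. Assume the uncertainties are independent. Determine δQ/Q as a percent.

8.91%

Let w = p^2·u = 1.92e+06. δw/w = √((2·δp/p)² + (1·δu/u)²) = √(0.0196 + 0.0121) = 0.178, so δw = 3.42e+05.
Q = w + y + s: δQ = √(δw² + δy² + δs²) = √(1.17e+11 + 4.87e+09 + 3.15e+09) = 3.54e+05
Q = 3.97e+06, so δQ/Q = 3.54e+05/3.97e+06 = 0.0891.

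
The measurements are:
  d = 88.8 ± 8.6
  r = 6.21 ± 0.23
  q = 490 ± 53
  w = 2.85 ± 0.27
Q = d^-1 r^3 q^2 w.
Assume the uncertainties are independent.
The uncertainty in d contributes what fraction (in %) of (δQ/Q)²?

12.1%

(δQ/Q)² = (-1·δd/d)² + (3·δr/r)² + (2·δq/q)² + (1·δw/w)²
  d term: (-1×0.0968)² = 0.00938
  r term: (3×0.0370)² = 0.0123
  q term: (2×0.108)² = 0.0468
  w term: (1×0.0947)² = 0.00898
Total = 0.0775. Share from d = 0.00938/0.0775 = 0.121.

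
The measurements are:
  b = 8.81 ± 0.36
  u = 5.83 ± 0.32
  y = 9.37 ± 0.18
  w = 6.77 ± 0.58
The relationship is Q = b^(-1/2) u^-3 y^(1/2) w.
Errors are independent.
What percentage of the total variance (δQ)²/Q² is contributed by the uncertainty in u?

(δQ/Q)² = (−½·δb/b)² + (-3·δu/u)² + (½·δy/y)² + (1·δw/w)²
  b term: (-0.5×0.0409)² = 0.000417
  u term: (-3×0.0549)² = 0.0271
  y term: (0.5×0.0192)² = 9.23e-05
  w term: (1×0.0857)² = 0.00734
Total = 0.0350. Share from u = 0.0271/0.0350 = 0.776.

77.6%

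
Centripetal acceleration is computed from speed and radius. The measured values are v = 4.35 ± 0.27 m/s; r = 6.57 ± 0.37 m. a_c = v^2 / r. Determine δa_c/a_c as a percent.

Since a_c is a product/quotient, work with relative uncertainties:
  (2·δv/v)² = (2×0.0621)² = 0.0154;  (-1·δr/r)² = (-1×0.0563)² = 0.00317
δa_c/a_c = √(0.0186) = 0.136

13.6%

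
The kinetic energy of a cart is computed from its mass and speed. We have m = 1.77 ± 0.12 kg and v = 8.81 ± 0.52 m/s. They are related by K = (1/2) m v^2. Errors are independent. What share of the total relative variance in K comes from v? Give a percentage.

(δK/K)² = (1·δm/m)² + (2·δv/v)²
  m term: (1×0.0678)² = 0.00460
  v term: (2×0.0590)² = 0.0139
Total = 0.0185. Share from v = 0.0139/0.0185 = 0.752.

75.2%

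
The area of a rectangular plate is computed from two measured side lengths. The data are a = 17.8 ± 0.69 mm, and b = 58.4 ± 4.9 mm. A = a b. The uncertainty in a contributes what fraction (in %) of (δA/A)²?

17.6%

(δA/A)² = (1·δa/a)² + (1·δb/b)²
  a term: (1×0.0388)² = 0.00150
  b term: (1×0.0839)² = 0.00704
Total = 0.00854. Share from a = 0.00150/0.00854 = 0.176.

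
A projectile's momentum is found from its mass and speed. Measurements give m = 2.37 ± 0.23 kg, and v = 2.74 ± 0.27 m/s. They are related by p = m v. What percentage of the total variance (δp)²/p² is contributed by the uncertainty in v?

50.8%

(δp/p)² = (1·δm/m)² + (1·δv/v)²
  m term: (1×0.0970)² = 0.00942
  v term: (1×0.0985)² = 0.00971
Total = 0.0191. Share from v = 0.00971/0.0191 = 0.508.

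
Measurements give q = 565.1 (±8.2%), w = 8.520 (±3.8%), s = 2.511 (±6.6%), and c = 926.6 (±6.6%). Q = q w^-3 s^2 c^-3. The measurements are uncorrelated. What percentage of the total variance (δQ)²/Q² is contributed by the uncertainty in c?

51.3%

(δQ/Q)² = (1·δq/q)² + (-3·δw/w)² + (2·δs/s)² + (-3·δc/c)²
  q term: (1×0.0820)² = 0.00672
  w term: (-3×0.0380)² = 0.0130
  s term: (2×0.0660)² = 0.0174
  c term: (-3×0.0660)² = 0.0392
Total = 0.0763. Share from c = 0.0392/0.0763 = 0.513.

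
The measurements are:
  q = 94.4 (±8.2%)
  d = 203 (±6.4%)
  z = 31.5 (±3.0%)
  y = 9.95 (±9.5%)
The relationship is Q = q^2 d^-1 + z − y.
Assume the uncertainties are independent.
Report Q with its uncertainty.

Let p = q^2·d^-1 = 43.9. δp/p = √((2·δq/q)² + (-1·δd/d)²) = √(0.0269 + 0.00410) = 0.176, so δp = 7.73.
Q = p + z − y: δQ = √(δp² + δz² + δy²) = √(59.7 + 0.893 + 0.893) = 7.84
Q = 65.4.

65.4 ± 7.84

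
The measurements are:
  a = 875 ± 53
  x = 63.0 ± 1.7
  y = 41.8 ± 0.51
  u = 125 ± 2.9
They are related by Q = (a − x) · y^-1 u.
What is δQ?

Let w = a − x = 812. δw = √(δa² + δx²) = √(2810 + 2.89) = 53.0, so δw/w = 0.0653.
Q is then a monomial in w, y, u:
δQ/Q = √((δw/w)² + (-1·δy/y)² + (1·δu/u)²) = √(0.00426 + 0.000149 + 0.000538) = 0.0704
Q = 2430, so δQ = 0.0704 × 2430 = 171.

171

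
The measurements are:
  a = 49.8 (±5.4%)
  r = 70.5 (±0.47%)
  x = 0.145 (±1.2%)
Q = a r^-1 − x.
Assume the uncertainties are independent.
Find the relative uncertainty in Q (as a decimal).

0.0683

Let p = a·r^-1 = 0.706. δp/p = √((1·δa/a)² + (-1·δr/r)²) = √(0.00292 + 2.21e-05) = 0.0542, so δp = 0.0383.
Q = p − x: δQ = √(δp² + δx²) = √(0.00147 + 3.03e-06) = 0.0383
Q = 0.561, so δQ/Q = 0.0383/0.561 = 0.0683.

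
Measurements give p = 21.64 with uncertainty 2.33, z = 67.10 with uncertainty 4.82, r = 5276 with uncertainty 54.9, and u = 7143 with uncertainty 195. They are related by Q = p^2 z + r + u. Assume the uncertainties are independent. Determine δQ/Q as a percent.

16.3%

Let w = p^2·z = 31420. δw/w = √((2·δp/p)² + (1·δz/z)²) = √(0.0464 + 0.00516) = 0.227, so δw = 7130.
Q = w + r + u: δQ = √(δw² + δr² + δu²) = √(5.09e+07 + 3010 + 38000) = 7140
Q = 43840, so δQ/Q = 7140/43840 = 0.163.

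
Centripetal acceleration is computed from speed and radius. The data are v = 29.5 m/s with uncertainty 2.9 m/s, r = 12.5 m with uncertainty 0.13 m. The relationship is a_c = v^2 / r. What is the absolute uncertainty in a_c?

a_c is a product of powers, so relative uncertainties combine in quadrature:
  (2·δv/v)² = (2×0.0983)² = 0.0387;  (-1·δr/r)² = (-1×0.0104)² = 0.000108
δa_c/a_c = √(0.0388) = 0.197
a_c = 69.6 m/s^2, so δa_c = 0.197 × 69.6 = 13.7 m/s^2.

13.7 m/s^2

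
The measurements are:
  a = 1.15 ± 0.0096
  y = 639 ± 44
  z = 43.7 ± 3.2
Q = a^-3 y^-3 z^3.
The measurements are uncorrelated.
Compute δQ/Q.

0.303

For a monomial Q ∝ a^-3, y^-3, z^3, fractional errors add in quadrature:
  (-3·δa/a)² = (-3×0.00835)² = 0.000627;  (-3·δy/y)² = (-3×0.0689)² = 0.0427;  (3·δz/z)² = (3×0.0732)² = 0.0483
δQ/Q = √(0.0916) = 0.303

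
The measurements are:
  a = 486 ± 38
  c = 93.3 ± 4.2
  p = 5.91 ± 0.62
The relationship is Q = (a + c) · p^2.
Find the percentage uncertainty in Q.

22.0%

Let u = a + c = 579. δu = √(δa² + δc²) = √(1440 + 17.6) = 38.2, so δu/u = 0.0660.
Q is then a monomial in u, p:
δQ/Q = √((δu/u)² + (2·δp/p)²) = √(0.00436 + 0.0440) = 0.220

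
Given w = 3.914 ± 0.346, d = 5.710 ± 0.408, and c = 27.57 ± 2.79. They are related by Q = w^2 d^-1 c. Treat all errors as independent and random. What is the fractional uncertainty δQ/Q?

Products/powers → add relative errors in quadrature, weighted by exponent:
  (2·δw/w)² = (2×0.0884)² = 0.0313;  (-1·δd/d)² = (-1×0.0715)² = 0.00511;  (1·δc/c)² = (1×0.101)² = 0.0102
δQ/Q = √(0.0466) = 0.216

0.216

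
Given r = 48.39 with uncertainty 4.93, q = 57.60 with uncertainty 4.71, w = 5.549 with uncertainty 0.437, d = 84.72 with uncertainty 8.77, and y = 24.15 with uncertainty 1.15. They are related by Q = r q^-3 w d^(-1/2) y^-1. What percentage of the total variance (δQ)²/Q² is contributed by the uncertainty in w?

(δQ/Q)² = (1·δr/r)² + (-3·δq/q)² + (1·δw/w)² + (−½·δd/d)² + (-1·δy/y)²
  r term: (1×0.102)² = 0.0104
  q term: (-3×0.0818)² = 0.0602
  w term: (1×0.0788)² = 0.00620
  d term: (-0.5×0.104)² = 0.00268
  y term: (-1×0.0476)² = 0.00227
Total = 0.0817. Share from w = 0.00620/0.0817 = 0.0759.

7.59%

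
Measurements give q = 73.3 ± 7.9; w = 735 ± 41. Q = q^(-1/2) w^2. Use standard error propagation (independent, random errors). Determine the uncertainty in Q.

7820

Relative error in a monomial: (δQ/Q)² = Σ (nᵢ · δxᵢ/xᵢ)².
  (−½·δq/q)² = (-0.5×0.108)² = 0.00290;  (2·δw/w)² = (2×0.0558)² = 0.0124
δQ/Q = √(0.0154) = 0.124
Q = 63100, so δQ = 0.124 × 63100 = 7820.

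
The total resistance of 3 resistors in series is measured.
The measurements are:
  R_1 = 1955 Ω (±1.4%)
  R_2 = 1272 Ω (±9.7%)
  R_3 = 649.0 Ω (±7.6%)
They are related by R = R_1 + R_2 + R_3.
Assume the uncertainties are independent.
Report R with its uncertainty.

For a sum/difference, combine absolute errors in quadrature:
  (δR_1)² = 749;  (δR_2)² = 15200;  (δR_3)² = 2430
δR = √(18400) = 136 Ω
R = 3876 Ω.

3876 ± 136 Ω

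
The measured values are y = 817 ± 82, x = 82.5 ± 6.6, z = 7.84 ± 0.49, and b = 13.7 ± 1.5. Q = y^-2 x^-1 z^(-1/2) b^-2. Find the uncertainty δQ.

Relative error in a monomial: (δQ/Q)² = Σ (nᵢ · δxᵢ/xᵢ)².
  (-2·δy/y)² = (-2×0.100)² = 0.0403;  (-1·δx/x)² = (-1×0.0800)² = 0.00640;  (−½·δz/z)² = (-0.5×0.0625)² = 0.000977;  (-2·δb/b)² = (-2×0.109)² = 0.0480
δQ/Q = √(0.0956) = 0.309
Q = 3.46e-11, so δQ = 0.309 × 3.46e-11 = 1.07e-11.

1.07e-11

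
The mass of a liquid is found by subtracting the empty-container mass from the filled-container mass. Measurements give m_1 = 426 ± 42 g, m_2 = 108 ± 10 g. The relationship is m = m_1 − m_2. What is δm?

43.2 g

Sums and differences: (δm)² = Σ (cᵢ δxᵢ)².
  (δm_1)² = 1760;  (δm_2)² = 100
δm = √(1860) = 43.2 g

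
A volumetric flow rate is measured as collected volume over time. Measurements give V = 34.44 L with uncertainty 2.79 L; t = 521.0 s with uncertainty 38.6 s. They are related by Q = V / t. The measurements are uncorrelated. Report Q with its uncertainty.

0.06610 ± 0.00726 L/s

Products/powers → add relative errors in quadrature, weighted by exponent:
  (1·δV/V)² = (1×0.0810)² = 0.00656;  (-1·δt/t)² = (-1×0.0741)² = 0.00549
δQ/Q = √(0.0121) = 0.110
Q = 0.06610 L/s, so δQ = 0.110 × 0.06610 = 0.00726 L/s.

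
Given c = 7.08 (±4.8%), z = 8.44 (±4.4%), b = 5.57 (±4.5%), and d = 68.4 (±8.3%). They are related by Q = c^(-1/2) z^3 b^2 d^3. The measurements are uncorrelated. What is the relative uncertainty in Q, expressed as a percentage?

For a monomial Q ∝ c^(-1/2), z^3, b^2, d^3, fractional errors add in quadrature:
  (−½·δc/c)² = (-0.5×0.0480)² = 0.000576;  (3·δz/z)² = (3×0.0440)² = 0.0174;  (2·δb/b)² = (2×0.0450)² = 0.00810;  (3·δd/d)² = (3×0.0830)² = 0.0620
δQ/Q = √(0.0881) = 0.297

29.7%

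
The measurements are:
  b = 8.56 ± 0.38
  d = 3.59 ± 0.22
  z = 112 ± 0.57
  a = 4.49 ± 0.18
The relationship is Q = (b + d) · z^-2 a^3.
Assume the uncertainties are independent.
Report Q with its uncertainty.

0.0877 ± 0.0110

Let u = b + d = 12.2. δu = √(δb² + δd²) = √(0.144 + 0.0484) = 0.439, so δu/u = 0.0361.
Q is then a monomial in u, z, a:
δQ/Q = √((δu/u)² + (-2·δz/z)² + (3·δa/a)²) = √(0.00131 + 0.000104 + 0.0145) = 0.126
Q = 0.0877, so δQ = 0.126 × 0.0877 = 0.0110.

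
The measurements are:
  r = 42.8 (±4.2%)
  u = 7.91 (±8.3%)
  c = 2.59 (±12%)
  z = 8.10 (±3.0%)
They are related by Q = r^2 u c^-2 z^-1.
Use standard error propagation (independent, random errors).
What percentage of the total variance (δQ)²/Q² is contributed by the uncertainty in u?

9.51%

(δQ/Q)² = (2·δr/r)² + (1·δu/u)² + (-2·δc/c)² + (-1·δz/z)²
  r term: (2×0.0420)² = 0.00706
  u term: (1×0.0830)² = 0.00689
  c term: (-2×0.120)² = 0.0576
  z term: (-1×0.0300)² = 0.000900
Total = 0.0724. Share from u = 0.00689/0.0724 = 0.0951.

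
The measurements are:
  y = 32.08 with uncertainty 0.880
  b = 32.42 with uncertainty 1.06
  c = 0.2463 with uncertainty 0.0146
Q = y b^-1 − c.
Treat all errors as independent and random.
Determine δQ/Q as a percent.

Let p = y·b^-1 = 0.9895. δp/p = √((1·δy/y)² + (-1·δb/b)²) = √(0.000752 + 0.00107) = 0.0427, so δp = 0.0422.
Q = p − c: δQ = √(δp² + δc²) = √(0.00178 + 0.000213) = 0.0447
Q = 0.7432, so δQ/Q = 0.0447/0.7432 = 0.0601.

6.01%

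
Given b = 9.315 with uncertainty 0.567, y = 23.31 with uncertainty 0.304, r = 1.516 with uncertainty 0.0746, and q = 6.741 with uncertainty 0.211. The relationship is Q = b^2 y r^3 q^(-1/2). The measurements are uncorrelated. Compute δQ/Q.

Each factor contributes (exponent × relative error)² to (δQ/Q)²:
  (2·δb/b)² = (2×0.0609)² = 0.0148;  (1·δy/y)² = (1×0.0130)² = 0.000170;  (3·δr/r)² = (3×0.0492)² = 0.0218;  (−½·δq/q)² = (-0.5×0.0313)² = 0.000245
δQ/Q = √(0.0370) = 0.192

0.192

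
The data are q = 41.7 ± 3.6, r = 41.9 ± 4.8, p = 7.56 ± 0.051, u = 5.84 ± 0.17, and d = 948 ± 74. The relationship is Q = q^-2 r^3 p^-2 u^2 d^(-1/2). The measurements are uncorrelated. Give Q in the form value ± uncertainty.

Products/powers → add relative errors in quadrature, weighted by exponent:
  (-2·δq/q)² = (-2×0.0863)² = 0.0298;  (3·δr/r)² = (3×0.115)² = 0.118;  (-2·δp/p)² = (-2×0.00675)² = 0.000182;  (2·δu/u)² = (2×0.0291)² = 0.00339;  (−½·δd/d)² = (-0.5×0.0781)² = 0.00152
δQ/Q = √(0.153) = 0.391
Q = 0.820, so δQ = 0.391 × 0.820 = 0.321.

0.820 ± 0.321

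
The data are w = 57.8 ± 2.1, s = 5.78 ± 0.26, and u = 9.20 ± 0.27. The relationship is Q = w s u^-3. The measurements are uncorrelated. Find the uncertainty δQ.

Relative error in a monomial: (δQ/Q)² = Σ (nᵢ · δxᵢ/xᵢ)².
  (1·δw/w)² = (1×0.0363)² = 0.00132;  (1·δs/s)² = (1×0.0450)² = 0.00202;  (-3·δu/u)² = (-3×0.0293)² = 0.00775
δQ/Q = √(0.0111) = 0.105
Q = 0.429, so δQ = 0.105 × 0.429 = 0.0452.

0.0452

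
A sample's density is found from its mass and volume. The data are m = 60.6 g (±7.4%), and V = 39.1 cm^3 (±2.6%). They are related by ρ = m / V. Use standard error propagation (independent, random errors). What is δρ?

0.122 g/cm^3

Each factor contributes (exponent × relative error)² to (δρ/ρ)²:
  (1·δm/m)² = (1×0.0740)² = 0.00548;  (-1·δV/V)² = (-1×0.0260)² = 0.000676
δρ/ρ = √(0.00615) = 0.0784
ρ = 1.55 g/cm^3, so δρ = 0.0784 × 1.55 = 0.122 g/cm^3.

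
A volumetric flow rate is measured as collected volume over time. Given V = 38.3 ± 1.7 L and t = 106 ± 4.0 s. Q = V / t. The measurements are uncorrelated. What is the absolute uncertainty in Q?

For a monomial Q ∝ V, t^-1, fractional errors add in quadrature:
  (1·δV/V)² = (1×0.0444)² = 0.00197;  (-1·δt/t)² = (-1×0.0377)² = 0.00142
δQ/Q = √(0.00339) = 0.0583
Q = 0.361 L/s, so δQ = 0.0583 × 0.361 = 0.0211 L/s.

0.0211 L/s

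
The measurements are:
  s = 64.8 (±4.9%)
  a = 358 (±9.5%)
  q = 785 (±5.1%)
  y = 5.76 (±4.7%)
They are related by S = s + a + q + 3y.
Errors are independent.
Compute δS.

S is a linear combination, so absolute uncertainties add in quadrature:
  (δs)² = 10.1;  (δa)² = 1160;  (δq)² = 1600;  (3·δy)² = 0.660
δS = √(2770) = 52.6

52.6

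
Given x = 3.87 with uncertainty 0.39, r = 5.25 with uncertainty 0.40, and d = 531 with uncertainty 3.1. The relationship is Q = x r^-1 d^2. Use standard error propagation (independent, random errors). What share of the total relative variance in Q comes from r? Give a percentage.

(δQ/Q)² = (1·δx/x)² + (-1·δr/r)² + (2·δd/d)²
  x term: (1×0.101)² = 0.0102
  r term: (-1×0.0762)² = 0.00580
  d term: (2×0.00584)² = 0.000136
Total = 0.0161. Share from r = 0.00580/0.0161 = 0.361.

36.1%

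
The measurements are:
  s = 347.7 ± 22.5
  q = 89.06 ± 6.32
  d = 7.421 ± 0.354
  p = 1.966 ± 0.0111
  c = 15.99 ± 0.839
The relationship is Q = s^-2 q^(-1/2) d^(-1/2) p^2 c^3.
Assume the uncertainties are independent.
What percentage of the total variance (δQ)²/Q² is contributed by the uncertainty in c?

(δQ/Q)² = (-2·δs/s)² + (−½·δq/q)² + (−½·δd/d)² + (2·δp/p)² + (3·δc/c)²
  s term: (-2×0.0647)² = 0.0168
  q term: (-0.5×0.0710)² = 0.00126
  d term: (-0.5×0.0477)² = 0.000569
  p term: (2×0.00565)² = 0.000128
  c term: (3×0.0525)² = 0.0248
Total = 0.0435. Share from c = 0.0248/0.0435 = 0.570.

57.0%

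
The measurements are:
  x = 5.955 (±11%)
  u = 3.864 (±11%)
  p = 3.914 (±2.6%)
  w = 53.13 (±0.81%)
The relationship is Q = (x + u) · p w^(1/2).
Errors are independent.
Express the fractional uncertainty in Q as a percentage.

Let h = x + u = 9.819. δh = √(δx² + δu²) = √(0.429 + 0.181) = 0.781, so δh/h = 0.0795.
Q is then a monomial in h, p, w:
δQ/Q = √((δh/h)² + (1·δp/p)² + (½·δw/w)²) = √(0.00632 + 0.000676 + 1.64e-05) = 0.0838

8.38%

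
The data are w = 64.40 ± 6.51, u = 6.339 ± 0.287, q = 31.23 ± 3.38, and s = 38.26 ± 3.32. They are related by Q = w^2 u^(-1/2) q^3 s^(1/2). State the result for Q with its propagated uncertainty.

Products/powers → add relative errors in quadrature, weighted by exponent:
  (2·δw/w)² = (2×0.101)² = 0.0409;  (−½·δu/u)² = (-0.5×0.0453)² = 0.000512;  (3·δq/q)² = (3×0.108)² = 0.105;  (½·δs/s)² = (0.5×0.0868)² = 0.00188
δQ/Q = √(0.149) = 0.386
Q = 3.103e+08, so δQ = 0.386 × 3.103e+08 = 1.2e+08.

(3.103 ± 1.20) × 10^8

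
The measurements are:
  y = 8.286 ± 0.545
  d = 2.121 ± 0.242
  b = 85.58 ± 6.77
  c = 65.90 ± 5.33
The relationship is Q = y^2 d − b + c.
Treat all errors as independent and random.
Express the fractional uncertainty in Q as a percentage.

Let p = y^2·d = 145.6. δp/p = √((2·δy/y)² + (1·δd/d)²) = √(0.0173 + 0.0130) = 0.174, so δp = 25.4.
Q = p − b + c: δQ = √(δp² + δb² + δc²) = √(643 + 45.8 + 28.4) = 26.8
Q = 125.9, so δQ/Q = 26.8/125.9 = 0.213.

21.3%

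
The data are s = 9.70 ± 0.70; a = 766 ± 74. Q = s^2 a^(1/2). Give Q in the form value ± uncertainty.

2600 ± 396

Relative error in a monomial: (δQ/Q)² = Σ (nᵢ · δxᵢ/xᵢ)².
  (2·δs/s)² = (2×0.0722)² = 0.0208;  (½·δa/a)² = (0.5×0.0966)² = 0.00233
δQ/Q = √(0.0232) = 0.152
Q = 2600, so δQ = 0.152 × 2600 = 396.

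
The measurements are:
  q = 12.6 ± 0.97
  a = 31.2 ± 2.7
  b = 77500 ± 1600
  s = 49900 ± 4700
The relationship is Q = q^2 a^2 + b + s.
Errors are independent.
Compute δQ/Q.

0.128

Let p = q^2·a^2 = 1.55e+05. δp/p = √((2·δq/q)² + (2·δa/a)²) = √(0.0237 + 0.0300) = 0.232, so δp = 35800.
Q = p + b + s: δQ = √(δp² + δb² + δs²) = √(1.28e+09 + 2.56e+06 + 2.21e+07) = 36100
Q = 2.82e+05, so δQ/Q = 36100/2.82e+05 = 0.128.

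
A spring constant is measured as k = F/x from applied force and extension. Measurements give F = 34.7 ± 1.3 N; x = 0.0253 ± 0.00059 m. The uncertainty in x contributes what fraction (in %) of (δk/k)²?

27.9%

(δk/k)² = (1·δF/F)² + (-1·δx/x)²
  F term: (1×0.0375)² = 0.00140
  x term: (-1×0.0233)² = 0.000544
Total = 0.00195. Share from x = 0.000544/0.00195 = 0.279.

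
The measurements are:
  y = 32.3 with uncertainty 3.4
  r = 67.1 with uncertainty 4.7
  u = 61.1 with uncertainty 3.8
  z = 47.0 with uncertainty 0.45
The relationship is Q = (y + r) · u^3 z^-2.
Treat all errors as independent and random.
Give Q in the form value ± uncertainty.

10300 ± 2020

Let w = y + r = 99.4. δw = √(δy² + δr²) = √(11.6 + 22.1) = 5.80, so δw/w = 0.0584.
Q is then a monomial in w, u, z:
δQ/Q = √((δw/w)² + (3·δu/u)² + (-2·δz/z)²) = √(0.00341 + 0.0348 + 0.000367) = 0.196
Q = 10300, so δQ = 0.196 × 10300 = 2020.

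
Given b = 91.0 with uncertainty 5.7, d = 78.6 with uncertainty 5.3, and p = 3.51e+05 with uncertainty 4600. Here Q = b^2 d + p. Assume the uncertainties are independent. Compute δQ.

Let w = b^2·d = 6.51e+05. δw/w = √((2·δb/b)² + (1·δd/d)²) = √(0.0157 + 0.00455) = 0.142, so δw = 92600.
Q = w + p: δQ = √(δw² + δp²) = √(8.57e+09 + 2.12e+07) = 92700

92700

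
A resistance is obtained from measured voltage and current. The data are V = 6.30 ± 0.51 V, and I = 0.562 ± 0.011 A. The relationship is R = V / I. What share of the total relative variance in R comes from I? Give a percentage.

5.52%

(δR/R)² = (1·δV/V)² + (-1·δI/I)²
  V term: (1×0.0810)² = 0.00655
  I term: (-1×0.0196)² = 0.000383
Total = 0.00694. Share from I = 0.000383/0.00694 = 0.0552.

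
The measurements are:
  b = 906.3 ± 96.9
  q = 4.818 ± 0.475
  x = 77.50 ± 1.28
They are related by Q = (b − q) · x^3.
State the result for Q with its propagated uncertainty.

(4.196 ± 0.497) × 10^8

Let u = b − q = 901.5. δu = √(δb² + δq²) = √(9390 + 0.226) = 96.9, so δu/u = 0.107.
Q is then a monomial in u, x:
δQ/Q = √((δu/u)² + (3·δx/x)²) = √(0.0116 + 0.00246) = 0.118
Q = 4.196e+08, so δQ = 0.118 × 4.196e+08 = 4.97e+07.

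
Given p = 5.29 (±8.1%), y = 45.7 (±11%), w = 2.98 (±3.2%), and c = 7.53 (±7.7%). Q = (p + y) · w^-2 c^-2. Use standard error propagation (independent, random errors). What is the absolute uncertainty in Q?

Let u = p + y = 51.0. δu = √(δp² + δy²) = √(0.184 + 25.3) = 5.05, so δu/u = 0.0989.
Q is then a monomial in u, w, c:
δQ/Q = √((δu/u)² + (-2·δw/w)² + (-2·δc/c)²) = √(0.00979 + 0.00410 + 0.0237) = 0.194
Q = 0.101, so δQ = 0.194 × 0.101 = 0.0196.

0.0196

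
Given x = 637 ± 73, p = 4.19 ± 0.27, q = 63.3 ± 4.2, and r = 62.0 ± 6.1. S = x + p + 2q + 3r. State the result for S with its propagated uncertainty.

954 ± 75.7

Absolute uncertainties add in quadrature for a linear combination:
  (δx)² = 5330;  (δp)² = 0.0729;  (2·δq)² = 70.6;  (3·δr)² = 335
δS = √(5730) = 75.7
S = 954.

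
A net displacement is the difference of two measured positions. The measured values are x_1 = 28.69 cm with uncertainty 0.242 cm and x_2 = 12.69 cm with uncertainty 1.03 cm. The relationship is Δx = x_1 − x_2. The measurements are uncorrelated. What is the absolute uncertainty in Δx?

1.06 cm

Sums and differences: (δΔx)² = Σ (cᵢ δxᵢ)².
  (δx_1)² = 0.0586;  (δx_2)² = 1.06
δΔx = √(1.12) = 1.06 cm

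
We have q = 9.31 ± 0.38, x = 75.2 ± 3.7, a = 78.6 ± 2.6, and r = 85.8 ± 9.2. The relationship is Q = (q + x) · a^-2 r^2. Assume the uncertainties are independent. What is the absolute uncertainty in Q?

Let u = q + x = 84.5. δu = √(δq² + δx²) = √(0.144 + 13.7) = 3.72, so δu/u = 0.0440.
Q is then a monomial in u, a, r:
δQ/Q = √((δu/u)² + (-2·δa/a)² + (2·δr/r)²) = √(0.00194 + 0.00438 + 0.0460) = 0.229
Q = 101, so δQ = 0.229 × 101 = 23.0.

23.0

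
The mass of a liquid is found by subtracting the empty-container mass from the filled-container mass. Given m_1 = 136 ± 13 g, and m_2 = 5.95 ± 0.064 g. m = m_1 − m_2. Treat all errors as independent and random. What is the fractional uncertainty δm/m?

0.1000

Each term contributes (cᵢ δxᵢ)² to (δm)²:
  (δm_1)² = 169;  (δm_2)² = 0.00410
δm = √(169) = 13.0 g
m = 130 g, so δm/m = 13.0/130 = 0.1000.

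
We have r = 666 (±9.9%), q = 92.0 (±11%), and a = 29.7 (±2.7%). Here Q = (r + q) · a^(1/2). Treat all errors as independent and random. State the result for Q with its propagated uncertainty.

Let u = r + q = 758. δu = √(δr² + δq²) = √(4350 + 102) = 66.7, so δu/u = 0.0880.
Q is then a monomial in u, a:
δQ/Q = √((δu/u)² + (½·δa/a)²) = √(0.00774 + 0.000182) = 0.0890
Q = 4130, so δQ = 0.0890 × 4130 = 368.

4130 ± 368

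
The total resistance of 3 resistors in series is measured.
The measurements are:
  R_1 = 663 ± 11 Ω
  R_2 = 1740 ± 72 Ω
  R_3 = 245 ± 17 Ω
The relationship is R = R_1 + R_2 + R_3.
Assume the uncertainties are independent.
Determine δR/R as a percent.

2.82%

For a sum/difference, combine absolute errors in quadrature:
  (δR_1)² = 121;  (δR_2)² = 5180;  (δR_3)² = 289
δR = √(5590) = 74.8 Ω
R = 2650 Ω, so δR/R = 74.8/2650 = 0.0282.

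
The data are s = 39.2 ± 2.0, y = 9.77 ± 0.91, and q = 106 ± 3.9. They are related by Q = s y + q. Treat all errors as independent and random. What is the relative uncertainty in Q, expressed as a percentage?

8.36%

Let p = s·y = 383. δp/p = √((1·δs/s)² + (1·δy/y)²) = √(0.00260 + 0.00868) = 0.106, so δp = 40.7.
Q = p + q: δQ = √(δp² + δq²) = √(1650 + 15.2) = 40.9
Q = 489, so δQ/Q = 40.9/489 = 0.0836.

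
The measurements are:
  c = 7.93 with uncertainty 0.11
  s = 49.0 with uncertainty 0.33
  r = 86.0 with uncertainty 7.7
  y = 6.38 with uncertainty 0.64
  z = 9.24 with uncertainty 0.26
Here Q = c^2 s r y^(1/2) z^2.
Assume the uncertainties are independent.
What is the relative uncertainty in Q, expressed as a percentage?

12.0%

Each factor contributes (exponent × relative error)² to (δQ/Q)²:
  (2·δc/c)² = (2×0.0139)² = 0.000770;  (1·δs/s)² = (1×0.00673)² = 4.54e-05;  (1·δr/r)² = (1×0.0895)² = 0.00802;  (½·δy/y)² = (0.5×0.100)² = 0.00252;  (2·δz/z)² = (2×0.0281)² = 0.00317
δQ/Q = √(0.0145) = 0.120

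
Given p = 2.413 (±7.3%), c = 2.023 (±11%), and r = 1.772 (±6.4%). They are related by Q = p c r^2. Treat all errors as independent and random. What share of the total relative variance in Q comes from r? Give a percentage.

48.5%

(δQ/Q)² = (1·δp/p)² + (1·δc/c)² + (2·δr/r)²
  p term: (1×0.0730)² = 0.00533
  c term: (1×0.110)² = 0.0121
  r term: (2×0.0640)² = 0.0164
Total = 0.0338. Share from r = 0.0164/0.0338 = 0.485.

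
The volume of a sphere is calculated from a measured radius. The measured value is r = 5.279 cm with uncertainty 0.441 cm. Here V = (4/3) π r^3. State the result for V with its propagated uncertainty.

V ∝ r^3, so δV/V = |3| · δr/r = 3 × 0.0835 = 0.251.
V = 616.2 cm^3, so δV = 0.251 × 616.2 = 154 cm^3.

616.2 ± 154 cm^3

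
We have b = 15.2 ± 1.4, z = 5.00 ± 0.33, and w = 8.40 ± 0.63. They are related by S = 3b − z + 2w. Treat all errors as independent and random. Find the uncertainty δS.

Each term contributes (cᵢ δxᵢ)² to (δS)²:
  (3·δb)² = 17.6;  (δz)² = 0.109;  (2·δw)² = 1.59
δS = √(19.3) = 4.40

4.40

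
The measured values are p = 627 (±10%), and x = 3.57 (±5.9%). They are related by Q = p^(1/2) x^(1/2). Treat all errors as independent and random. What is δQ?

Relative error in a monomial: (δQ/Q)² = Σ (nᵢ · δxᵢ/xᵢ)².
  (½·δp/p)² = (0.5×0.100)² = 0.00250;  (½·δx/x)² = (0.5×0.0590)² = 0.000870
δQ/Q = √(0.00337) = 0.0581
Q = 47.3, so δQ = 0.0581 × 47.3 = 2.75.

2.75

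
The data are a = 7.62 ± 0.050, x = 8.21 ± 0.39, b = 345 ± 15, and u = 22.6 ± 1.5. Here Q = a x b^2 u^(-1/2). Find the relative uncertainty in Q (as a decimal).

Relative error in a monomial: (δQ/Q)² = Σ (nᵢ · δxᵢ/xᵢ)².
  (1·δa/a)² = (1×0.00656)² = 4.31e-05;  (1·δx/x)² = (1×0.0475)² = 0.00226;  (2·δb/b)² = (2×0.0435)² = 0.00756;  (−½·δu/u)² = (-0.5×0.0664)² = 0.00110
δQ/Q = √(0.0110) = 0.105

0.105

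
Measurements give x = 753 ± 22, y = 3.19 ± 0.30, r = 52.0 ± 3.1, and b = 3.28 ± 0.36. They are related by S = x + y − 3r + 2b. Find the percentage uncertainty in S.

Each term contributes (cᵢ δxᵢ)² to (δS)²:
  (δx)² = 484;  (δy)² = 0.0900;  (3·δr)² = 86.5;  (2·δb)² = 0.518
δS = √(571) = 23.9
S = 607, so δS/S = 23.9/607 = 0.0394.

3.94%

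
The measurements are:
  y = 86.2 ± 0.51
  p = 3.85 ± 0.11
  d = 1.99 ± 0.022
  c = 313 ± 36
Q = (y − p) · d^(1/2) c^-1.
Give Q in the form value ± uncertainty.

Let u = y − p = 82.4. δu = √(δy² + δp²) = √(0.260 + 0.0121) = 0.522, so δu/u = 0.00634.
Q is then a monomial in u, d, c:
δQ/Q = √((δu/u)² + (½·δd/d)² + (-1·δc/c)²) = √(4.01e-05 + 3.06e-05 + 0.0132) = 0.115
Q = 0.371, so δQ = 0.115 × 0.371 = 0.0428.

0.371 ± 0.0428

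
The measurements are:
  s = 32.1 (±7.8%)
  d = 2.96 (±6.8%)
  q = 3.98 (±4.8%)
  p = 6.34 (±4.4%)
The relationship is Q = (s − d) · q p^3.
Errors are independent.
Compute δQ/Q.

Let u = s − d = 29.1. δu = √(δs² + δd²) = √(6.27 + 0.0405) = 2.51, so δu/u = 0.0862.
Q is then a monomial in u, q, p:
δQ/Q = √((δu/u)² + (1·δq/q)² + (3·δp/p)²) = √(0.00743 + 0.00230 + 0.0174) = 0.165

0.165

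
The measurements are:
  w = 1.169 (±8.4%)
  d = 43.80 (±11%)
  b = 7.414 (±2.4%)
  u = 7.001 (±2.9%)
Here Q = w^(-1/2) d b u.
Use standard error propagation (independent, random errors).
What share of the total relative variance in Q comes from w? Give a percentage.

(δQ/Q)² = (−½·δw/w)² + (1·δd/d)² + (1·δb/b)² + (1·δu/u)²
  w term: (-0.5×0.0840)² = 0.00176
  d term: (1×0.110)² = 0.0121
  b term: (1×0.0240)² = 0.000576
  u term: (1×0.0290)² = 0.000841
Total = 0.0153. Share from w = 0.00176/0.0153 = 0.115.

11.5%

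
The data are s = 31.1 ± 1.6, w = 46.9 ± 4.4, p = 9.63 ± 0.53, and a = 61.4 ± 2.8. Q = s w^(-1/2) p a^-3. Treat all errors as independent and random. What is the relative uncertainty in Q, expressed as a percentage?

16.3%

Relative error in a monomial: (δQ/Q)² = Σ (nᵢ · δxᵢ/xᵢ)².
  (1·δs/s)² = (1×0.0514)² = 0.00265;  (−½·δw/w)² = (-0.5×0.0938)² = 0.00220;  (1·δp/p)² = (1×0.0550)² = 0.00303;  (-3·δa/a)² = (-3×0.0456)² = 0.0187
δQ/Q = √(0.0266) = 0.163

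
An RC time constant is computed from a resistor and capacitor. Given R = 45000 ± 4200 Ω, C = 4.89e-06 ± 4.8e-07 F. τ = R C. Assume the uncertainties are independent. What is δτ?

0.0298 s

Each factor contributes (exponent × relative error)² to (δτ/τ)²:
  (1·δR/R)² = (1×0.0933)² = 0.00871;  (1·δC/C)² = (1×0.0982)² = 0.00964
δτ/τ = √(0.0183) = 0.135
τ = 0.220 s, so δτ = 0.135 × 0.220 = 0.0298 s.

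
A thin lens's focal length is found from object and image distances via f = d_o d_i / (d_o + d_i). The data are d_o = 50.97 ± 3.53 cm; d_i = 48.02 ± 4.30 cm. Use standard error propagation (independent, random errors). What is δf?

1.41 cm

∂f/∂d_o = (d_i/(d_o+d_i))² = 0.235;  ∂f/∂d_i = (d_o/(d_o+d_i))² = 0.265
δf = √((∂f/∂d_o · δd_o)² + (∂f/∂d_i · δd_i)²) = √(0.690 + 1.30) = 1.41 cm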